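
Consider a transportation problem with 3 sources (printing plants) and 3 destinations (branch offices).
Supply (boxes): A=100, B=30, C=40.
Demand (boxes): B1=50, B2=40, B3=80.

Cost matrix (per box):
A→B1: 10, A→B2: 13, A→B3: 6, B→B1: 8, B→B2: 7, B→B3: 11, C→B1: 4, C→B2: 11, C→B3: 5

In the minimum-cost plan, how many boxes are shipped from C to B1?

40

Optimal shipments:
  A to B1: 10 × 10 = 100
  A to B2: 10 × 13 = 130
  A to B3: 80 × 6 = 480
  B to B2: 30 × 7 = 210
  C to B1: 40 × 4 = 160
Total cost = 1080.
So C→B1 carries 40 boxes.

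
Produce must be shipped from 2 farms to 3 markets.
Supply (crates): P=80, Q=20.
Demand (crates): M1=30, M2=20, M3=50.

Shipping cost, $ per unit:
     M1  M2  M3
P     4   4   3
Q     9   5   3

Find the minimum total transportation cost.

One minimum-cost allocation:
  P->M1: 30 × $4 = $120
  P->M2: 20 × $4 = $80
  P->M3: 30 × $3 = $90
  Q->M3: 20 × $3 = $60
Total = 120 + 80 + 90 + 60 = $350.
(Supply check: P ships 80; Q ships 20.)

350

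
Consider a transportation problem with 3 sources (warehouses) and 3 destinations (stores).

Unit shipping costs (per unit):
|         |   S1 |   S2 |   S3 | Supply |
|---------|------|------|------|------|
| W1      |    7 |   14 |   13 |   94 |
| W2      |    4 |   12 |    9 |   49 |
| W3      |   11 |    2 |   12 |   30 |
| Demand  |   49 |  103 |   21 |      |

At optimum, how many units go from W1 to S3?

0

Optimal shipments:
  W1->S1: 21 × 7 = 147
  W1->S2: 73 × 14 = 1022
  W2->S1: 28 × 4 = 112
  W2->S3: 21 × 9 = 189
  W3->S2: 30 × 2 = 60
Total cost = 1530.
The route W1→S3 is not used.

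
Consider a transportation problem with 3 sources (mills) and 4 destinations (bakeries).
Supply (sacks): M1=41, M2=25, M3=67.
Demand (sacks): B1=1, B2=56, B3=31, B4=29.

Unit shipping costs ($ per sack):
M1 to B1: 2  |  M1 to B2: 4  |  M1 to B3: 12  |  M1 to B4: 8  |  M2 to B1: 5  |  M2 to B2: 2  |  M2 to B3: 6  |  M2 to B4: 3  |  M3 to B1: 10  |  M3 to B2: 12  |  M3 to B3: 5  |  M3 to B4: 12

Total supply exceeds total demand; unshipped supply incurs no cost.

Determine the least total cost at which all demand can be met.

616

Optimal allocation:
  M1 to B1: 1 × $2 = $2
  M1 to B2: 40 × $4 = $160
  M2 to B2: 16 × $2 = $32
  M2 to B4: 9 × $3 = $27
  M3 to B3: 31 × $5 = $155
  M3 to B4: 20 × $12 = $240
Total = 2 + 160 + 32 + 27 + 155 + 240 = $616.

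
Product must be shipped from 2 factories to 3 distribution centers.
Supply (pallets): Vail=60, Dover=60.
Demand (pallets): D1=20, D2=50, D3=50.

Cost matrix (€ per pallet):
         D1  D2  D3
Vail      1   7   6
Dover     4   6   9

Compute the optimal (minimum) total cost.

A cheapest plan:
  Vail–D1: 20 × €1 = €20
  Vail–D3: 40 × €6 = €240
  Dover–D2: 50 × €6 = €300
  Dover–D3: 10 × €9 = €90
Total = 20 + 240 + 300 + 90 = €650.

650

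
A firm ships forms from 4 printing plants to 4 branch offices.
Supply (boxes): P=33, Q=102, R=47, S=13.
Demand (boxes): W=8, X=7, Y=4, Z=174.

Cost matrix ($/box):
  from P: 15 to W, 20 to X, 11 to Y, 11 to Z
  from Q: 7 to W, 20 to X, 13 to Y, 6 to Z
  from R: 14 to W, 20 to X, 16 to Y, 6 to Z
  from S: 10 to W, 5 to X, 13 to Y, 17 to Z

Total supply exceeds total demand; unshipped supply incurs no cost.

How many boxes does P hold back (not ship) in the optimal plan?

Minimum-cost shipments:
  P–Y: 4 × $11 = $44
  P–Z: 27 × $11 = $297
  Q–W: 2 × $7 = $14
  Q–Z: 100 × $6 = $600
  R–Z: 47 × $6 = $282
  S–W: 6 × $10 = $60
  S–X: 7 × $5 = $35
Total cost = $1332.
P ships 31 of its 33, leaving 2.

2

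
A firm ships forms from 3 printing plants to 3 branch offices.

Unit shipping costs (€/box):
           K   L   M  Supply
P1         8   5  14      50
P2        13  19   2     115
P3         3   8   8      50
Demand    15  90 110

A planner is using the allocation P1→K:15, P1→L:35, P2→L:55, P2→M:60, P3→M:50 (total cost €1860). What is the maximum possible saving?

Current plan cost = 15·8 + 35·5 + 55·19 + 60·2 + 50·8 = €1860.
Optimal plan:
  P1 to L: 50 × €5 = €250
  P2 to K: 5 × €13 = €65
  P2 to M: 110 × €2 = €220
  P3 to K: 10 × €3 = €30
  P3 to L: 40 × €8 = €320
Optimal cost = €885.
Saving = 1860 − 885 = €975.

975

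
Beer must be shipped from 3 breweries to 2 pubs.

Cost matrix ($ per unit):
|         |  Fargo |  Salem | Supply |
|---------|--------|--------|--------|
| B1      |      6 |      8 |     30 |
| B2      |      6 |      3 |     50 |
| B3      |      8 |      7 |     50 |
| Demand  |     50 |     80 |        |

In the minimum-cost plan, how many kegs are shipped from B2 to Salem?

Optimal shipments:
  B1–Fargo: 30 × $6 = $180
  B2–Salem: 50 × $3 = $150
  B3–Fargo: 20 × $8 = $160
  B3–Salem: 30 × $7 = $210
Total cost = $700.
So B2→Salem carries 50 kegs.

50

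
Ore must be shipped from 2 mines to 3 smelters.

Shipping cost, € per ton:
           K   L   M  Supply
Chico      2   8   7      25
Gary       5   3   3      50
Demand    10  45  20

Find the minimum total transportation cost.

275

A cheapest plan:
  Chico to K: 10 × €2 = €20
  Chico to M: 15 × €7 = €105
  Gary to L: 45 × €3 = €135
  Gary to M: 5 × €3 = €15
Total = 20 + 105 + 135 + 15 = €275.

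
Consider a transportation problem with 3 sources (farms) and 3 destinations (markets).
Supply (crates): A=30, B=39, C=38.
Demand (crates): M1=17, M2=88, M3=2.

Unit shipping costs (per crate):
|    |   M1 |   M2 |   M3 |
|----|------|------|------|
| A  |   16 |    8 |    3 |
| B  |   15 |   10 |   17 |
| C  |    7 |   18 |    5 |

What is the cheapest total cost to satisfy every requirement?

1101

A cheapest plan:
  A->M2: 30 × 8 = 240
  B->M2: 39 × 10 = 390
  C->M1: 17 × 7 = 119
  C->M2: 19 × 18 = 342
  C->M3: 2 × 5 = 10
Total = 240 + 390 + 119 + 342 + 10 = 1101.
(Supply check: A ships 30; B ships 39; C ships 38.)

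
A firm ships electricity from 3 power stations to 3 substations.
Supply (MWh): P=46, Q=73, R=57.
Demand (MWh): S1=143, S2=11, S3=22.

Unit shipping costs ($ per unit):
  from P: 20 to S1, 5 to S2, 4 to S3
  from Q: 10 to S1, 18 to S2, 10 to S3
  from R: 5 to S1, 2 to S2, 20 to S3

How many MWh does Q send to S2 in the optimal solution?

Solving gives:
  P to S1: 13 × $20 = $260
  P to S2: 11 × $5 = $55
  P to S3: 22 × $4 = $88
  Q to S1: 73 × $10 = $730
  R to S1: 57 × $5 = $285
Total cost = $1418.
The route Q→S2 is not used.

0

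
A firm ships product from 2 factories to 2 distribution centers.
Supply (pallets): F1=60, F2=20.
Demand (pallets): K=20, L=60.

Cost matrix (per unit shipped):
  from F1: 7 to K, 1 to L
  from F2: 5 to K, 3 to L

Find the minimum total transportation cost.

An optimal shipping plan:
  F1→L: 60 pallets
  F2→K: 20 pallets
Total cost = 160.
(Supply check: F1 ships 60; F2 ships 20.)

160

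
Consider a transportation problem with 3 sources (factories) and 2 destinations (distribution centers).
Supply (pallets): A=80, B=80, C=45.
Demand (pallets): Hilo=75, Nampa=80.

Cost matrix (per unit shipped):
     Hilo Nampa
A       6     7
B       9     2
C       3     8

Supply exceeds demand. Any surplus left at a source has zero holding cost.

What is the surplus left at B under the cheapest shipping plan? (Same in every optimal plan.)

Minimum-cost shipments:
  A–Hilo: 30 × 6 = 180
  B–Nampa: 80 × 2 = 160
  C–Hilo: 45 × 3 = 135
Total cost = 475.
B ships 80 of its 80, leaving 0.

0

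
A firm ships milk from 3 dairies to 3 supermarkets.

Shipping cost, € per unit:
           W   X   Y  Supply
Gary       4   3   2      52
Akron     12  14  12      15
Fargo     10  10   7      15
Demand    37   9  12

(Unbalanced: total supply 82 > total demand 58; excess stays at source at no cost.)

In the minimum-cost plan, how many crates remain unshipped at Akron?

An optimal plan:
  Gary->W: 37 × €4 = €148
  Gary->X: 9 × €3 = €27
  Gary->Y: 6 × €2 = €12
  Fargo->Y: 6 × €7 = €42
Total cost = €229.
Akron ships 0 of its 15, leaving 15.

15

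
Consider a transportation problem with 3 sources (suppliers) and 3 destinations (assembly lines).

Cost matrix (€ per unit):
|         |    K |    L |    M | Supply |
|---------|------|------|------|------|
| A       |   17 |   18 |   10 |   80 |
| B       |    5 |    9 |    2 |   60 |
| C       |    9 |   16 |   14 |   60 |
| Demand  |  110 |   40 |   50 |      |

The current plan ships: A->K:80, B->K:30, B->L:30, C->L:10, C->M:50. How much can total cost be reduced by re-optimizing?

Current plan cost = 80·17 + 30·5 + 30·9 + 10·16 + 50·14 = €2640.
Optimal plan:
  A→L: 30 batches
  A→M: 50 batches
  B→K: 50 batches
  B→L: 10 batches
  C→K: 60 batches
Optimal cost = €1920.
Saving = 2640 − 1920 = €720.

720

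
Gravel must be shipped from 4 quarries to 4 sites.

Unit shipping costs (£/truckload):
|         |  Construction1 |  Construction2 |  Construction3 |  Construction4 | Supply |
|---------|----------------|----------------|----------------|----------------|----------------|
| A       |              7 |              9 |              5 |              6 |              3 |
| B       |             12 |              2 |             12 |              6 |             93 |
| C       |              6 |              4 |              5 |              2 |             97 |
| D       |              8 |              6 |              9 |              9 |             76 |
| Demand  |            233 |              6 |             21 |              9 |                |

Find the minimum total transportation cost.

2189

An optimal shipping plan:
  A–Construction3: 3 truckloads
  B–Construction1: 78 truckloads
  B–Construction2: 6 truckloads
  B–Construction4: 9 truckloads
  C–Construction1: 79 truckloads
  C–Construction3: 18 truckloads
  D–Construction1: 76 truckloads
Total cost = £2189.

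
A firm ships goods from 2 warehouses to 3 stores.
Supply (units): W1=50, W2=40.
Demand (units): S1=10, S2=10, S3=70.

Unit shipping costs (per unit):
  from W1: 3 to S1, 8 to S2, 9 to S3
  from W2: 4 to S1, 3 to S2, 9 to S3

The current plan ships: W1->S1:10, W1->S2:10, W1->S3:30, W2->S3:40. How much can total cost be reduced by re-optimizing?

50

Current plan cost = 10·3 + 10·8 + 30·9 + 40·9 = 740.
Optimal plan:
  W1→S1: 10 × 3 = 30
  W1→S3: 40 × 9 = 360
  W2→S2: 10 × 3 = 30
  W2→S3: 30 × 9 = 270
Optimal cost = 690.
Saving = 740 − 690 = 50.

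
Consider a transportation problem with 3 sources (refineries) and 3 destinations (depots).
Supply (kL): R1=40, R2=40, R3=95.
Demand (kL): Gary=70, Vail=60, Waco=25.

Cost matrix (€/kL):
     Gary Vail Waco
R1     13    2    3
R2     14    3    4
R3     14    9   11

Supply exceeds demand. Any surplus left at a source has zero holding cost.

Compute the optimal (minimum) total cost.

1250

One minimum-cost allocation:
  R1 to Vail: 40 × €2 = €80
  R2 to Vail: 15 × €3 = €45
  R2 to Waco: 25 × €4 = €100
  R3 to Gary: 70 × €14 = €980
  R3 to Vail: 5 × €9 = €45
Total = 80 + 45 + 100 + 980 + 45 = €1250.
(Supply check: R1 ships 40; R2 ships 40; R3 ships 75.)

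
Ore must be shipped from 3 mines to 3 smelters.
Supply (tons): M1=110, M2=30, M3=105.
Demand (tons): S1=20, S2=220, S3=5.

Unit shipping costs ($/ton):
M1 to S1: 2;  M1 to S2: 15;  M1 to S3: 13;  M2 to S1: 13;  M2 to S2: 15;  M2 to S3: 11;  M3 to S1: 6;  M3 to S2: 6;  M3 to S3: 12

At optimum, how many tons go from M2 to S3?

5

The minimum-cost plan:
  M1→S1: 20 × $2 = $40
  M1→S2: 90 × $15 = $1350
  M2→S2: 25 × $15 = $375
  M2→S3: 5 × $11 = $55
  M3→S2: 105 × $6 = $630
Total cost = $2450.
So M2→S3 carries 5 tons.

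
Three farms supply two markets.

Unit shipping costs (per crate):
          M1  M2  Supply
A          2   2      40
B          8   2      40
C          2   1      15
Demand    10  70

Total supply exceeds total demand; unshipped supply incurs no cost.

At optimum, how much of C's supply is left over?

Minimum-cost shipments:
  A–M1: 10 × 2 = 20
  A–M2: 30 × 2 = 60
  B–M2: 25 × 2 = 50
  C–M2: 15 × 1 = 15
Total cost = 145.
C ships 15 of its 15, leaving 0.

0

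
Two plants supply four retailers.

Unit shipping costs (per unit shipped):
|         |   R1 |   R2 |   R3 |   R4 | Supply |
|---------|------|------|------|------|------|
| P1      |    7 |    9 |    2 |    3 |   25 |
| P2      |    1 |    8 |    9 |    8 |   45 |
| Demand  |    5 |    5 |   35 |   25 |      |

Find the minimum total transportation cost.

385

One minimum-cost allocation:
  P1→R3: 25 units
  P2→R1: 5 units
  P2→R2: 5 units
  P2→R3: 10 units
  P2→R4: 25 units
Total cost = 385.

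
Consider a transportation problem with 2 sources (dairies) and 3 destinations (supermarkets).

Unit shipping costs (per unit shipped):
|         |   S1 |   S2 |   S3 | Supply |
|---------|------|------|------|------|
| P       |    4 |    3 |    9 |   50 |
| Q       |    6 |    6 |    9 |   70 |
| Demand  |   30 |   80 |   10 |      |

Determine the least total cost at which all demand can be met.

600

One minimum-cost allocation:
  P→S2: 50 × 3 = 150
  Q→S1: 30 × 6 = 180
  Q→S2: 30 × 6 = 180
  Q→S3: 10 × 9 = 90
Total = 150 + 180 + 180 + 90 = 600.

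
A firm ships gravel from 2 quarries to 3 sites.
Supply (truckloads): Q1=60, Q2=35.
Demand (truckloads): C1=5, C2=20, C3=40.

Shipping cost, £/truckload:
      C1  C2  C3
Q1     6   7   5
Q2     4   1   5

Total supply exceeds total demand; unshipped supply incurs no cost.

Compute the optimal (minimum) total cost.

Optimal allocation:
  Q1→C3: 30 × £5 = £150
  Q2→C1: 5 × £4 = £20
  Q2→C2: 20 × £1 = £20
  Q2→C3: 10 × £5 = £50
Total = 150 + 20 + 20 + 50 = £240.
(Supply check: Q1 ships 30; Q2 ships 35.)

240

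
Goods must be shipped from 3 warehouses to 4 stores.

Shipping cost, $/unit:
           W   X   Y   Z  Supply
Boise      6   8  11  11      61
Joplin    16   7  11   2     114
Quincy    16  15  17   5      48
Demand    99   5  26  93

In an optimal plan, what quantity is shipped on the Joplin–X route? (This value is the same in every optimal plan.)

5

Optimal shipments:
  Boise to W: 61 × $6 = $366
  Joplin to X: 5 × $7 = $35
  Joplin to Y: 26 × $11 = $286
  Joplin to Z: 83 × $2 = $166
  Quincy to W: 38 × $16 = $608
  Quincy to Z: 10 × $5 = $50
Total cost = $1511.
So Joplin→X carries 5 units.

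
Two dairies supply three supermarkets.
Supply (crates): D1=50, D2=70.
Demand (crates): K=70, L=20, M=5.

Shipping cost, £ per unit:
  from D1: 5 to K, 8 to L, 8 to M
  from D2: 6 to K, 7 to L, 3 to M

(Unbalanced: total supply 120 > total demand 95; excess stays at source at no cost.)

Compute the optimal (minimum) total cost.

525

Optimal allocation:
  D1→K: 50 × £5 = £250
  D2→K: 20 × £6 = £120
  D2→L: 20 × £7 = £140
  D2→M: 5 × £3 = £15
Total = 250 + 120 + 140 + 15 = £525.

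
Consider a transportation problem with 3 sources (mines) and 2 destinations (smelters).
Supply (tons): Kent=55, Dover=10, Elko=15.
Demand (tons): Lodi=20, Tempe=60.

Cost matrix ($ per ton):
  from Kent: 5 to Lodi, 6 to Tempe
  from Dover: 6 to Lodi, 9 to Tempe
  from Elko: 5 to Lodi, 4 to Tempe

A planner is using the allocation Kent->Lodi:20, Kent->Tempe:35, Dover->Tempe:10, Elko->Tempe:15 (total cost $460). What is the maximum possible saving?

Current plan cost = 20·5 + 35·6 + 10·9 + 15·4 = $460.
Optimal plan:
  Kent–Lodi: 10 × $5 = $50
  Kent–Tempe: 45 × $6 = $270
  Dover–Lodi: 10 × $6 = $60
  Elko–Tempe: 15 × $4 = $60
Optimal cost = $440.
Saving = 460 − 440 = $20.

20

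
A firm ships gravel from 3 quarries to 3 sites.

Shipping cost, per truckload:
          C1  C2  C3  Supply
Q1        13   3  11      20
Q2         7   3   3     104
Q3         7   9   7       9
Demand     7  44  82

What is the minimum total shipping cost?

435

One minimum-cost allocation:
  Q1→C2: 20 × 3 = 60
  Q2→C2: 24 × 3 = 72
  Q2→C3: 80 × 3 = 240
  Q3→C1: 7 × 7 = 49
  Q3→C3: 2 × 7 = 14
Total = 60 + 72 + 240 + 49 + 14 = 435.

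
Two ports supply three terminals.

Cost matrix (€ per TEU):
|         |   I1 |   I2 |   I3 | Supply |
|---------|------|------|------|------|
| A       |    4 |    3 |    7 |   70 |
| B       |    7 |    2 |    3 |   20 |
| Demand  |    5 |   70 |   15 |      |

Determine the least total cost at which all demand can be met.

270

An optimal shipping plan:
  A→I1: 5 × €4 = €20
  A→I2: 65 × €3 = €195
  B→I2: 5 × €2 = €10
  B→I3: 15 × €3 = €45
Total = 20 + 195 + 10 + 45 = €270.
(Supply check: A ships 70; B ships 20.)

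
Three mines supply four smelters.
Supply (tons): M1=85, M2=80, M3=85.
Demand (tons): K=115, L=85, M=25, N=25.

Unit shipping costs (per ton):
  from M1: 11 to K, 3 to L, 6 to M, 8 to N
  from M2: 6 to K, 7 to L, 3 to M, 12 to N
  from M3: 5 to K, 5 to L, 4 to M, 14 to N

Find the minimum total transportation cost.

1210

An optimal shipping plan:
  M1 to L: 60 × 3 = 180
  M1 to N: 25 × 8 = 200
  M2 to K: 55 × 6 = 330
  M2 to M: 25 × 3 = 75
  M3 to K: 60 × 5 = 300
  M3 to L: 25 × 5 = 125
Total = 180 + 200 + 330 + 75 + 300 + 125 = 1210.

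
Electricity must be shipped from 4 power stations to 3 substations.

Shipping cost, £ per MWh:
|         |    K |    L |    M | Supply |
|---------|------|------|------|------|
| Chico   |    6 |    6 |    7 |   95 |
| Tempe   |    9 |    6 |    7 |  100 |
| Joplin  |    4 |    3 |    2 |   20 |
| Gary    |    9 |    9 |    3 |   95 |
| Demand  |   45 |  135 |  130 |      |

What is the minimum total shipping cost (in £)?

1510

A cheapest plan:
  Chico–K: 45 × £6 = £270
  Chico–L: 50 × £6 = £300
  Tempe–L: 85 × £6 = £510
  Tempe–M: 15 × £7 = £105
  Joplin–M: 20 × £2 = £40
  Gary–M: 95 × £3 = £285
Total = 270 + 300 + 510 + 105 + 40 + 285 = £1510.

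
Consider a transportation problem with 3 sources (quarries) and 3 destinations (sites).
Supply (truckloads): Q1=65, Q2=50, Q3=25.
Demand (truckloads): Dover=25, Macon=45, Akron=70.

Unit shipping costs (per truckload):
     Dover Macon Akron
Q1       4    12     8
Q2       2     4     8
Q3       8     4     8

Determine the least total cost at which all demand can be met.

Optimal allocation:
  Q1→Akron: 65 × 8 = 520
  Q2→Dover: 25 × 2 = 50
  Q2→Macon: 20 × 4 = 80
  Q2→Akron: 5 × 8 = 40
  Q3→Macon: 25 × 4 = 100
Total = 520 + 50 + 80 + 40 + 100 = 790.

790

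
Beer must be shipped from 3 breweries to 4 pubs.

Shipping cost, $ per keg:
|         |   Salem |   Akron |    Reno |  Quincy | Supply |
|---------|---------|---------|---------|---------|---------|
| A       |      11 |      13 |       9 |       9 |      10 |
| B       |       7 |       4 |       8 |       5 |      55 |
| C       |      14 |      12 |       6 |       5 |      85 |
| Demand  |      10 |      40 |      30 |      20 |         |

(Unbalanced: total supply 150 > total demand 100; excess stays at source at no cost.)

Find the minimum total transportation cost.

An optimal shipping plan:
  B→Salem: 10 × $7 = $70
  B→Akron: 40 × $4 = $160
  C→Reno: 30 × $6 = $180
  C→Quincy: 20 × $5 = $100
Total = 70 + 160 + 180 + 100 = $510.

510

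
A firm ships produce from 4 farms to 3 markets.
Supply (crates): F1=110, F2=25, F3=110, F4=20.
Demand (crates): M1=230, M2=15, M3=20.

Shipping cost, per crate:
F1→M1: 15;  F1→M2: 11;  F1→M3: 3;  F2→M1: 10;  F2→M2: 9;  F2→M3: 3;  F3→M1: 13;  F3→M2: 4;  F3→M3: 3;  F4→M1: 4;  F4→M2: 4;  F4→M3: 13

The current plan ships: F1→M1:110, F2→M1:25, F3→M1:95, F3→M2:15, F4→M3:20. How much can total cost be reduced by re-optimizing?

420

Current plan cost = 110·15 + 25·10 + 95·13 + 15·4 + 20·13 = 3455.
Optimal plan:
  F1–M1: 90 × 15 = 1350
  F1–M3: 20 × 3 = 60
  F2–M1: 25 × 10 = 250
  F3–M1: 95 × 13 = 1235
  F3–M2: 15 × 4 = 60
  F4–M1: 20 × 4 = 80
Optimal cost = 3035.
Saving = 3455 − 3035 = 420.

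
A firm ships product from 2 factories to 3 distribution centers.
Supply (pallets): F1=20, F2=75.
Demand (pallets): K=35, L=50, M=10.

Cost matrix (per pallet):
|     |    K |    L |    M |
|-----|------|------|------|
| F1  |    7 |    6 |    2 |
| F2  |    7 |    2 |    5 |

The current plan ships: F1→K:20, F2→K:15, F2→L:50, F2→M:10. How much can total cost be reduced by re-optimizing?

Current plan cost = 20·7 + 15·7 + 50·2 + 10·5 = 395.
Optimal plan:
  F1→K: 10 × 7 = 70
  F1→M: 10 × 2 = 20
  F2→K: 25 × 7 = 175
  F2→L: 50 × 2 = 100
Optimal cost = 365.
Saving = 395 − 365 = 30.

30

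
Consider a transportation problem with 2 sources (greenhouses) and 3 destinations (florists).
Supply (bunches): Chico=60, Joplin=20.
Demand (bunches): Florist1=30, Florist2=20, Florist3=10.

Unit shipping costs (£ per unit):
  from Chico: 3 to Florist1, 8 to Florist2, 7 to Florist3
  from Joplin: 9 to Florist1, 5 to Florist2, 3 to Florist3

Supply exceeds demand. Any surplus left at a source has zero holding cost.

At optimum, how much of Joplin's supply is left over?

0

Minimum-cost shipments:
  Chico→Florist1: 30 × £3 = £90
  Chico→Florist2: 10 × £8 = £80
  Joplin→Florist2: 10 × £5 = £50
  Joplin→Florist3: 10 × £3 = £30
Total cost = £250.
Joplin ships 20 of its 20, leaving 0.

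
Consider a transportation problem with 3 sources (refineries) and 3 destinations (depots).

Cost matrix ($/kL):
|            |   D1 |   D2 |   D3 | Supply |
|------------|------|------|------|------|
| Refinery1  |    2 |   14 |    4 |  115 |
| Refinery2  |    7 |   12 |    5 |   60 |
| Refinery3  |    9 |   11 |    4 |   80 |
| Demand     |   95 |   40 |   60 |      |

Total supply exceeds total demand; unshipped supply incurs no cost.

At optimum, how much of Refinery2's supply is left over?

An optimal plan:
  Refinery1 to D1: 95 × $2 = $190
  Refinery1 to D3: 20 × $4 = $80
  Refinery3 to D2: 40 × $11 = $440
  Refinery3 to D3: 40 × $4 = $160
Total cost = $870.
Refinery2 ships 0 of its 60, leaving 60.

60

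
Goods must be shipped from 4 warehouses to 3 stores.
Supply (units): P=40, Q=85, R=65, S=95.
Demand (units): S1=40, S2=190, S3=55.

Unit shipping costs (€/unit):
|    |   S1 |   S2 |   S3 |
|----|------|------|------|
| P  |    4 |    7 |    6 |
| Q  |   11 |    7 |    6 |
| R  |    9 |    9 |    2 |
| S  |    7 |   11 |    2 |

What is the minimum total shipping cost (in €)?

An optimal shipping plan:
  P to S2: 40 × €7 = €280
  Q to S2: 85 × €7 = €595
  R to S2: 65 × €9 = €585
  S to S1: 40 × €7 = €280
  S to S3: 55 × €2 = €110
Total = 280 + 595 + 585 + 280 + 110 = €1850.

1850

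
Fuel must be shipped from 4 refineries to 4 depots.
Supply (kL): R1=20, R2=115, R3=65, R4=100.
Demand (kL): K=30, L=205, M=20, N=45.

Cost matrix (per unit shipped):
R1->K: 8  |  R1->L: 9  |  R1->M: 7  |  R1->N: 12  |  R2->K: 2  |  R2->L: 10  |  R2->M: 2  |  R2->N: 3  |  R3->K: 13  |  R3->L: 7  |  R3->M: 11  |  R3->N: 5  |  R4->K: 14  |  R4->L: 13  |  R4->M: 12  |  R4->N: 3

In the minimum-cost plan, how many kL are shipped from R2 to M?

20

Optimal shipments:
  R1 to L: 20 kL
  R2 to K: 30 kL
  R2 to L: 65 kL
  R2 to M: 20 kL
  R3 to L: 65 kL
  R4 to L: 55 kL
  R4 to N: 45 kL
Total cost = 2235.
So R2→M carries 20 kL.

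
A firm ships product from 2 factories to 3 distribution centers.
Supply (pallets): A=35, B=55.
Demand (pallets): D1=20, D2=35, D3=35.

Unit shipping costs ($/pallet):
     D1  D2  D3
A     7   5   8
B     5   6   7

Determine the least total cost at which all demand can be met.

520

An optimal shipping plan:
  A→D2: 35 × $5 = $175
  B→D1: 20 × $5 = $100
  B→D3: 35 × $7 = $245
Total = 175 + 100 + 245 = $520.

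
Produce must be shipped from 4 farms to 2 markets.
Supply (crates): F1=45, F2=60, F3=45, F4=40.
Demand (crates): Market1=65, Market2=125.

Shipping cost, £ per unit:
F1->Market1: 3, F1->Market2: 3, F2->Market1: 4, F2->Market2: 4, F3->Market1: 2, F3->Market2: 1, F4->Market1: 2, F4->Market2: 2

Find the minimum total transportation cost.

Optimal allocation:
  F1->Market1: 45 × £3 = £135
  F2->Market1: 20 × £4 = £80
  F2->Market2: 40 × £4 = £160
  F3->Market2: 45 × £1 = £45
  F4->Market2: 40 × £2 = £80
Total = 135 + 80 + 160 + 45 + 80 = £500.

500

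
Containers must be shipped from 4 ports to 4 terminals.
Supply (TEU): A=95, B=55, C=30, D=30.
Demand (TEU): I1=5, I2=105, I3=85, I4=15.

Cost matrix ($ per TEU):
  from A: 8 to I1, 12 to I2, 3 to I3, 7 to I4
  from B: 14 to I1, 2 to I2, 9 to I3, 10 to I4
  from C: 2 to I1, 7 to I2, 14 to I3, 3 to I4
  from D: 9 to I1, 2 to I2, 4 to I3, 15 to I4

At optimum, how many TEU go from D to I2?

The minimum-cost plan:
  A->I3: 85 TEU
  A->I4: 10 TEU
  B->I2: 55 TEU
  C->I1: 5 TEU
  C->I2: 20 TEU
  C->I4: 5 TEU
  D->I2: 30 TEU
Total cost = $660.
So D→I2 carries 30 TEU.

30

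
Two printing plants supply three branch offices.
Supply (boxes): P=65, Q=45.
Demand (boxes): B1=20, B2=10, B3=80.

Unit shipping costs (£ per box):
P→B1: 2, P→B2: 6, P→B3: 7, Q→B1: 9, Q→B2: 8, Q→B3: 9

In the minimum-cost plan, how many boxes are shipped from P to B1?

20

The minimum-cost plan:
  P to B1: 20 × £2 = £40
  P to B2: 10 × £6 = £60
  P to B3: 35 × £7 = £245
  Q to B3: 45 × £9 = £405
Total cost = £750.
So P→B1 carries 20 boxes.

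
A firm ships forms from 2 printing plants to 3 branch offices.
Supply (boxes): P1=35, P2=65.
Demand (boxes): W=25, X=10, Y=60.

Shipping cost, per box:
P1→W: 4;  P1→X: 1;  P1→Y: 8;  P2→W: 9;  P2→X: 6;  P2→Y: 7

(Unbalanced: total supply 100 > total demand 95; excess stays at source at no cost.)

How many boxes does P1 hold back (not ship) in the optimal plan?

0

Minimum-cost shipments:
  P1–W: 25 × 4 = 100
  P1–X: 10 × 1 = 10
  P2–Y: 60 × 7 = 420
Total cost = 530.
P1 ships 35 of its 35, leaving 0.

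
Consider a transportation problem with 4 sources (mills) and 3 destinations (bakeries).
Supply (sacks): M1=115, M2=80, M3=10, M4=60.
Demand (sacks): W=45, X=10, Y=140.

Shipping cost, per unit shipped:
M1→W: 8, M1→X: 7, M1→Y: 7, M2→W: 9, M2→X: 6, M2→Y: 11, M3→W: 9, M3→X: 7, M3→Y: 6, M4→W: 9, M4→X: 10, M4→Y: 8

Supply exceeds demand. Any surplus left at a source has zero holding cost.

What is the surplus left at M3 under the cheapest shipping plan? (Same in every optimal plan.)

0

An optimal plan:
  M1 to W: 45 × 8 = 360
  M1 to Y: 70 × 7 = 490
  M2 to X: 10 × 6 = 60
  M3 to Y: 10 × 6 = 60
  M4 to Y: 60 × 8 = 480
Total cost = 1450.
M3 ships 10 of its 10, leaving 0.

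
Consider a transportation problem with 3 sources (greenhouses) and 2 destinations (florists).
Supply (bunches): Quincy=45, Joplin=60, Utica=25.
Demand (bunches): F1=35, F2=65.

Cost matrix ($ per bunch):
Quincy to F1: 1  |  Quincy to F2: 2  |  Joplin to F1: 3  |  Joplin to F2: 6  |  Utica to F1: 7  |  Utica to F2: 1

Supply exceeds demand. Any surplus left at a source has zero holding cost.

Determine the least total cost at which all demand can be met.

An optimal shipping plan:
  Quincy to F1: 5 bunches
  Quincy to F2: 40 bunches
  Joplin to F1: 30 bunches
  Utica to F2: 25 bunches
Total cost = $200.
(Supply check: Quincy ships 45; Joplin ships 30; Utica ships 25.)

200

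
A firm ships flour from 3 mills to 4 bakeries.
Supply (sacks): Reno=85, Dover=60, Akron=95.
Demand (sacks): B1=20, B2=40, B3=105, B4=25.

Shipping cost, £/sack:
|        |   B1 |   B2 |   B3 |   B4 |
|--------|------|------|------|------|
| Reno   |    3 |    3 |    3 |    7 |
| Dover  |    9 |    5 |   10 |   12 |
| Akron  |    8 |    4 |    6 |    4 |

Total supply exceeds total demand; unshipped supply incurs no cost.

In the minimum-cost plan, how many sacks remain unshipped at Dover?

50

An optimal plan:
  Reno–B1: 20 sacks
  Reno–B3: 65 sacks
  Dover–B2: 10 sacks
  Akron–B2: 30 sacks
  Akron–B3: 40 sacks
  Akron–B4: 25 sacks
Total cost = £765.
Dover ships 10 of its 60, leaving 50.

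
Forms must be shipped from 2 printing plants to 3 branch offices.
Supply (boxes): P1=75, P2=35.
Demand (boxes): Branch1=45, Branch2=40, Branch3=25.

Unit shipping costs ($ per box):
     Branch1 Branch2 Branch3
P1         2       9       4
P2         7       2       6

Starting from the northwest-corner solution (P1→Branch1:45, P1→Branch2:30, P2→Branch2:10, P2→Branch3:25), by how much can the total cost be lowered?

225

Current plan cost = 45·2 + 30·9 + 10·2 + 25·6 = $530.
Optimal plan:
  P1 to Branch1: 45 × $2 = $90
  P1 to Branch2: 5 × $9 = $45
  P1 to Branch3: 25 × $4 = $100
  P2 to Branch2: 35 × $2 = $70
Optimal cost = $305.
Saving = 530 − 305 = $225.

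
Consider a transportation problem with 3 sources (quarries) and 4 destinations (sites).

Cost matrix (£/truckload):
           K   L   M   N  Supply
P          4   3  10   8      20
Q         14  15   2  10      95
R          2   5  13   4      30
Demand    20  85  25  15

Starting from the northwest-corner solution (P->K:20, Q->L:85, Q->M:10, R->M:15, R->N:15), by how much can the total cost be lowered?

Current plan cost = 20·4 + 85·15 + 10·2 + 15·13 + 15·4 = £1630.
Optimal plan:
  P->L: 20 × £3 = £60
  Q->L: 55 × £15 = £825
  Q->M: 25 × £2 = £50
  Q->N: 15 × £10 = £150
  R->K: 20 × £2 = £40
  R->L: 10 × £5 = £50
Optimal cost = £1175.
Saving = 1630 − 1175 = £455.

455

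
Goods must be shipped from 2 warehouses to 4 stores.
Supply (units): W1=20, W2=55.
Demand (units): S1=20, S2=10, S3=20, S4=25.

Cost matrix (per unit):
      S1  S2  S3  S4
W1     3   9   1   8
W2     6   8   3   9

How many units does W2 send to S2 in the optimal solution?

Optimal shipments:
  W1 to S1: 20 × 3 = 60
  W2 to S2: 10 × 8 = 80
  W2 to S3: 20 × 3 = 60
  W2 to S4: 25 × 9 = 225
Total cost = 425.
So W2→S2 carries 10 units.

10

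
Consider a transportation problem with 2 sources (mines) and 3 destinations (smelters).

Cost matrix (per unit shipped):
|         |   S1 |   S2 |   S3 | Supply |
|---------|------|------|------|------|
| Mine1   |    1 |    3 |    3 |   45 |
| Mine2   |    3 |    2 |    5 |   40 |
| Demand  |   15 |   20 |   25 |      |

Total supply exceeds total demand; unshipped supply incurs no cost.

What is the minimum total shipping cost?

One minimum-cost allocation:
  Mine1→S1: 15 × 1 = 15
  Mine1→S3: 25 × 3 = 75
  Mine2→S2: 20 × 2 = 40
Total = 15 + 75 + 40 = 130.

130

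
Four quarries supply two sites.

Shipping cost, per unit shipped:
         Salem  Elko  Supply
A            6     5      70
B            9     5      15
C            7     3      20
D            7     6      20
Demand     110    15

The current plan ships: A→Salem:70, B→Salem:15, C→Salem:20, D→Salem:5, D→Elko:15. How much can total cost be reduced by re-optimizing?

45

Current plan cost = 70·6 + 15·9 + 20·7 + 5·7 + 15·6 = 820.
Optimal plan:
  A→Salem: 70 × 6 = 420
  B→Elko: 15 × 5 = 75
  C→Salem: 20 × 7 = 140
  D→Salem: 20 × 7 = 140
Optimal cost = 775.
Saving = 820 − 775 = 45.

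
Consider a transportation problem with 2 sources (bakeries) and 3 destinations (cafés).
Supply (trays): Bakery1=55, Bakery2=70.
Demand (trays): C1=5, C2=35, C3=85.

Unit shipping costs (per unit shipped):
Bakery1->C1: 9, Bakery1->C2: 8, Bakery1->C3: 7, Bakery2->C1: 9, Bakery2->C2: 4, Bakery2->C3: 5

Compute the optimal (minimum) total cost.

A cheapest plan:
  Bakery1->C1: 5 × 9 = 45
  Bakery1->C3: 50 × 7 = 350
  Bakery2->C2: 35 × 4 = 140
  Bakery2->C3: 35 × 5 = 175
Total = 45 + 350 + 140 + 175 = 710.
(Supply check: Bakery1 ships 55; Bakery2 ships 70.)

710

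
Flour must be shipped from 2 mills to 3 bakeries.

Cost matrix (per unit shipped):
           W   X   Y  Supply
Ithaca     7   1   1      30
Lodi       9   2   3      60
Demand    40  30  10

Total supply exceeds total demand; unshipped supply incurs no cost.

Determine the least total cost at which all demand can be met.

390

One minimum-cost allocation:
  Ithaca–W: 30 × 7 = 210
  Lodi–W: 10 × 9 = 90
  Lodi–X: 30 × 2 = 60
  Lodi–Y: 10 × 3 = 30
Total = 210 + 90 + 60 + 30 = 390.
(Supply check: Ithaca ships 30; Lodi ships 50.)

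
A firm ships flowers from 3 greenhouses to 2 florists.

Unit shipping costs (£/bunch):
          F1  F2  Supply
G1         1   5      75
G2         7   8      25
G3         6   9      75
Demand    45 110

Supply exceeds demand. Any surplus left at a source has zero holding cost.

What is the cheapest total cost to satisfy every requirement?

890

An optimal shipping plan:
  G1->F1: 45 × £1 = £45
  G1->F2: 30 × £5 = £150
  G2->F2: 25 × £8 = £200
  G3->F2: 55 × £9 = £495
Total = 45 + 150 + 200 + 495 = £890.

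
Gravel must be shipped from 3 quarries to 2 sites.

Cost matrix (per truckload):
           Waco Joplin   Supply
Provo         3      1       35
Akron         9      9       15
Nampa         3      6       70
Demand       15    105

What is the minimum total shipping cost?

One minimum-cost allocation:
  Provo->Joplin: 35 × 1 = 35
  Akron->Joplin: 15 × 9 = 135
  Nampa->Waco: 15 × 3 = 45
  Nampa->Joplin: 55 × 6 = 330
Total = 35 + 135 + 45 + 330 = 545.

545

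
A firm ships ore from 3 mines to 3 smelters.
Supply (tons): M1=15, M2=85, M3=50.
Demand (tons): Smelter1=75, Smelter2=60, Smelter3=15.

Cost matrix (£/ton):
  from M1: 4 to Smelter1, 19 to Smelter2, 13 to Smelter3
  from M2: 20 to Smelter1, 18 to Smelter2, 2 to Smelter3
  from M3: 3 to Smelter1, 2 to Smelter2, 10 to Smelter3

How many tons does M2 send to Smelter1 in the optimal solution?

10

Optimal shipments:
  M1 to Smelter1: 15 × £4 = £60
  M2 to Smelter1: 10 × £20 = £200
  M2 to Smelter2: 60 × £18 = £1080
  M2 to Smelter3: 15 × £2 = £30
  M3 to Smelter1: 50 × £3 = £150
Total cost = £1520.
So M2→Smelter1 carries 10 tons.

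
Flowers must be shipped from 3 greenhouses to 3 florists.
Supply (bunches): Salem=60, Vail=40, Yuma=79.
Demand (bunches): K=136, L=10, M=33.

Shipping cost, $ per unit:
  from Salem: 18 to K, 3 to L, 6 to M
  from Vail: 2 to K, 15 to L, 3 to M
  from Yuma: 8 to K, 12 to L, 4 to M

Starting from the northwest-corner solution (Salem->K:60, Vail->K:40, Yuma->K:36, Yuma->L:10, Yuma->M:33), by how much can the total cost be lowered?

454

Current plan cost = 60·18 + 40·2 + 36·8 + 10·12 + 33·4 = $1700.
Optimal plan:
  Salem–K: 17 × $18 = $306
  Salem–L: 10 × $3 = $30
  Salem–M: 33 × $6 = $198
  Vail–K: 40 × $2 = $80
  Yuma–K: 79 × $8 = $632
Optimal cost = $1246.
Saving = 1700 − 1246 = $454.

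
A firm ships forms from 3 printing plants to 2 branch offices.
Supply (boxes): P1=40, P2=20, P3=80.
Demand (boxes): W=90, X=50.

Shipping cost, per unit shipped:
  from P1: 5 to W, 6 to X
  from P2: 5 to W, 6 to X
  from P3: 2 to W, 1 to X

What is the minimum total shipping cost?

Optimal allocation:
  P1–W: 40 × 5 = 200
  P2–W: 20 × 5 = 100
  P3–W: 30 × 2 = 60
  P3–X: 50 × 1 = 50
Total = 200 + 100 + 60 + 50 = 410.

410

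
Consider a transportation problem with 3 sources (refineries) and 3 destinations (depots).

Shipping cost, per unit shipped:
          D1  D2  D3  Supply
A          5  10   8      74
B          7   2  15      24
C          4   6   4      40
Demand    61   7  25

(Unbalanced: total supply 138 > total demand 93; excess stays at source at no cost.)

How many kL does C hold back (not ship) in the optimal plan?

Minimum-cost shipments:
  A–D1: 46 × 5 = 230
  B–D2: 7 × 2 = 14
  C–D1: 15 × 4 = 60
  C–D3: 25 × 4 = 100
Total cost = 404.
C ships 40 of its 40, leaving 0.

0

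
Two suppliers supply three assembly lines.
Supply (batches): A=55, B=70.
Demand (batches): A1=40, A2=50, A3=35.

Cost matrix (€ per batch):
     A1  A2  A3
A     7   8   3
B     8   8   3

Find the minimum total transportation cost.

A cheapest plan:
  A–A1: 40 × €7 = €280
  A–A2: 15 × €8 = €120
  B–A2: 35 × €8 = €280
  B–A3: 35 × €3 = €105
Total = 280 + 120 + 280 + 105 = €785.

785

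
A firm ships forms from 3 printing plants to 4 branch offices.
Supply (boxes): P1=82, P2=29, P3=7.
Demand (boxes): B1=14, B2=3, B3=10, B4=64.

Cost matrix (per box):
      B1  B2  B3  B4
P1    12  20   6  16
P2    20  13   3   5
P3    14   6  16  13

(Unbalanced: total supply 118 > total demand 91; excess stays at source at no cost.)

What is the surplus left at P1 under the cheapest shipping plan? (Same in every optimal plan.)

Minimum-cost shipments:
  P1->B1: 14 × 12 = 168
  P1->B3: 10 × 6 = 60
  P1->B4: 31 × 16 = 496
  P2->B4: 29 × 5 = 145
  P3->B2: 3 × 6 = 18
  P3->B4: 4 × 13 = 52
Total cost = 939.
P1 ships 55 of its 82, leaving 27.

27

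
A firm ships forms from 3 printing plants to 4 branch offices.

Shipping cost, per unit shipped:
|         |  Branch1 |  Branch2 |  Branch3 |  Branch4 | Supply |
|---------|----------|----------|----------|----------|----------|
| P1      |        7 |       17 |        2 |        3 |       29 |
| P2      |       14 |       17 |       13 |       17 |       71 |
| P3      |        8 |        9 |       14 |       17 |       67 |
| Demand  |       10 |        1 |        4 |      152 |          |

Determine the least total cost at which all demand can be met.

An optimal shipping plan:
  P1→Branch4: 29 × 3 = 87
  P2→Branch3: 4 × 13 = 52
  P2→Branch4: 67 × 17 = 1139
  P3→Branch1: 10 × 8 = 80
  P3→Branch2: 1 × 9 = 9
  P3→Branch4: 56 × 17 = 952
Total = 87 + 52 + 1139 + 80 + 9 + 952 = 2319.

2319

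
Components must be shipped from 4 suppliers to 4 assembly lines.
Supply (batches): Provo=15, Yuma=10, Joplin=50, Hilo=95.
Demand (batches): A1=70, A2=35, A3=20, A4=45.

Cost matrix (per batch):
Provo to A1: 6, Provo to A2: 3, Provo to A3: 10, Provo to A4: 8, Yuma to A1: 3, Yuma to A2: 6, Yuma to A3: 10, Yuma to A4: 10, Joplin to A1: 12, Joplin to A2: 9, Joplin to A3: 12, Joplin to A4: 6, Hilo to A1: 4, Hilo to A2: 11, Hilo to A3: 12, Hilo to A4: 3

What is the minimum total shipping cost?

A cheapest plan:
  Provo→A2: 15 × 3 = 45
  Yuma→A1: 10 × 3 = 30
  Joplin→A2: 20 × 9 = 180
  Joplin→A3: 20 × 12 = 240
  Joplin→A4: 10 × 6 = 60
  Hilo→A1: 60 × 4 = 240
  Hilo→A4: 35 × 3 = 105
Total = 45 + 30 + 180 + 240 + 60 + 240 + 105 = 900.

900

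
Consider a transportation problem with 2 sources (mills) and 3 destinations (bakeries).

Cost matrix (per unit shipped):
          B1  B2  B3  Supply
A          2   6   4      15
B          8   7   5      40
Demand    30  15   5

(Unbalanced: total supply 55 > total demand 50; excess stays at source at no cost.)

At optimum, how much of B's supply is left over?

An optimal plan:
  A–B1: 15 × 2 = 30
  B–B1: 15 × 8 = 120
  B–B2: 15 × 7 = 105
  B–B3: 5 × 5 = 25
Total cost = 280.
B ships 35 of its 40, leaving 5.

5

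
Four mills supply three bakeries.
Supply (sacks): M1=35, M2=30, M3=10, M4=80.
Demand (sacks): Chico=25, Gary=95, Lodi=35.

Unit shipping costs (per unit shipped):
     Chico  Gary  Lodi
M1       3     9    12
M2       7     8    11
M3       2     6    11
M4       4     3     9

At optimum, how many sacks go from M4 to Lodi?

0

The minimum-cost plan:
  M1–Chico: 25 × 3 = 75
  M1–Gary: 5 × 9 = 45
  M1–Lodi: 5 × 12 = 60
  M2–Lodi: 30 × 11 = 330
  M3–Gary: 10 × 6 = 60
  M4–Gary: 80 × 3 = 240
Total cost = 810.
The route M4→Lodi is not used.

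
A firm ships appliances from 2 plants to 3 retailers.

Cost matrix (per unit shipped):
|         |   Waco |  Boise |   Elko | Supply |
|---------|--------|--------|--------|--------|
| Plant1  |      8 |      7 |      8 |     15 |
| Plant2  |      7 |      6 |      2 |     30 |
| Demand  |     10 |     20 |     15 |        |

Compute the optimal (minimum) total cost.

An optimal shipping plan:
  Plant1–Boise: 15 units
  Plant2–Waco: 10 units
  Plant2–Boise: 5 units
  Plant2–Elko: 15 units
Total cost = 235.

235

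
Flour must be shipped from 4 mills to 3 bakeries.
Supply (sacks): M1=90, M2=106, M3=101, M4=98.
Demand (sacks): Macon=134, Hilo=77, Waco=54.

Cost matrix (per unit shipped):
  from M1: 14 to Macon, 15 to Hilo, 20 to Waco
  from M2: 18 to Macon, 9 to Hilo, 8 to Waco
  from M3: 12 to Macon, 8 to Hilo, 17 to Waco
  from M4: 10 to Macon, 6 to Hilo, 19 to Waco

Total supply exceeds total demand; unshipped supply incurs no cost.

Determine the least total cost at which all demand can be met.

A cheapest plan:
  M2 to Hilo: 12 × 9 = 108
  M2 to Waco: 54 × 8 = 432
  M3 to Macon: 101 × 12 = 1212
  M4 to Macon: 33 × 10 = 330
  M4 to Hilo: 65 × 6 = 390
Total = 108 + 432 + 1212 + 330 + 390 = 2472.

2472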